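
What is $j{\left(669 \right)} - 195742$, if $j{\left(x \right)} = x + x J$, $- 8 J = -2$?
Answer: $- \frac{779623}{4} \approx -1.9491 \cdot 10^{5}$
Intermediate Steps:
$J = \frac{1}{4}$ ($J = \left(- \frac{1}{8}\right) \left(-2\right) = \frac{1}{4} \approx 0.25$)
$j{\left(x \right)} = \frac{5 x}{4}$ ($j{\left(x \right)} = x + x \frac{1}{4} = x + \frac{x}{4} = \frac{5 x}{4}$)
$j{\left(669 \right)} - 195742 = \frac{5}{4} \cdot 669 - 195742 = \frac{3345}{4} - 195742 = - \frac{779623}{4}$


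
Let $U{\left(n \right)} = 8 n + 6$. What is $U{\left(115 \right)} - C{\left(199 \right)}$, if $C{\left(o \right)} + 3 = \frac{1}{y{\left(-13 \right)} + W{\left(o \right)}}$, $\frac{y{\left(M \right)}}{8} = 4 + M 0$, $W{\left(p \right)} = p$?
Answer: $\frac{214598}{231} \approx 929.0$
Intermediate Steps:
$U{\left(n \right)} = 6 + 8 n$
$y{\left(M \right)} = 32$ ($y{\left(M \right)} = 8 \left(4 + M 0\right) = 8 \left(4 + 0\right) = 8 \cdot 4 = 32$)
$C{\left(o \right)} = -3 + \frac{1}{32 + o}$
$U{\left(115 \right)} - C{\left(199 \right)} = \left(6 + 8 \cdot 115\right) - \frac{-95 - 597}{32 + 199} = \left(6 + 920\right) - \frac{-95 - 597}{231} = 926 - \frac{1}{231} \left(-692\right) = 926 - - \frac{692}{231} = 926 + \frac{692}{231} = \frac{214598}{231}$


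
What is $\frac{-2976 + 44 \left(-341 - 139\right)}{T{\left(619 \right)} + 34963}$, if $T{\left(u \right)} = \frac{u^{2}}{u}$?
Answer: $- \frac{12048}{17791} \approx -0.6772$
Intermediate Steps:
$T{\left(u \right)} = u$
$\frac{-2976 + 44 \left(-341 - 139\right)}{T{\left(619 \right)} + 34963} = \frac{-2976 + 44 \left(-341 - 139\right)}{619 + 34963} = \frac{-2976 + 44 \left(-480\right)}{35582} = \left(-2976 - 21120\right) \frac{1}{35582} = \left(-24096\right) \frac{1}{35582} = - \frac{12048}{17791}$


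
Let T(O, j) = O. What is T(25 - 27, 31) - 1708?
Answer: -1710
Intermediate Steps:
T(25 - 27, 31) - 1708 = (25 - 27) - 1708 = -2 - 1708 = -1710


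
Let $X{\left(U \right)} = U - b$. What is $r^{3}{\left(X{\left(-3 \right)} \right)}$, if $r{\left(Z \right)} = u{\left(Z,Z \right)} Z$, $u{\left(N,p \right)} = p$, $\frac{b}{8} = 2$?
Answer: $47045881$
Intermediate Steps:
$b = 16$ ($b = 8 \cdot 2 = 16$)
$X{\left(U \right)} = -16 + U$ ($X{\left(U \right)} = U - 16 = -16 + U$)
$r{\left(Z \right)} = Z^{2}$ ($r{\left(Z \right)} = Z Z = Z^{2}$)
$r^{3}{\left(X{\left(-3 \right)} \right)} = \left(\left(-16 - 3\right)^{2}\right)^{3} = \left(\left(-19\right)^{2}\right)^{3} = 361^{3} = 47045881$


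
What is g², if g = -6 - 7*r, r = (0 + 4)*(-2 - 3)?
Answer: 17956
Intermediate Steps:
r = -20 (r = 4*(-5) = -20)
g = 134 (g = -6 - 7*(-20) = -6 + 140 = 134)
g² = 134² = 17956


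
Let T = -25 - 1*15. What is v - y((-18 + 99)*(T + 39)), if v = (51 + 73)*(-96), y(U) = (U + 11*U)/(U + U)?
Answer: -11910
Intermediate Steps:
T = -40 (T = -25 - 15 = -40)
y(U) = 6 (y(U) = (12*U)/((2*U)) = (12*U)*(1/(2*U)) = 6)
v = -11904 (v = 124*(-96) = -11904)
v - y((-18 + 99)*(T + 39)) = -11904 - 1*6 = -11904 - 6 = -11910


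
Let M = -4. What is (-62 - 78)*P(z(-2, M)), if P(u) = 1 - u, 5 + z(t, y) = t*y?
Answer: 280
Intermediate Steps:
z(t, y) = -5 + t*y
(-62 - 78)*P(z(-2, M)) = (-62 - 78)*(1 - (-5 - 2*(-4))) = -140*(1 - (-5 + 8)) = -140*(1 - 1*3) = -140*(1 - 3) = -140*(-2) = 280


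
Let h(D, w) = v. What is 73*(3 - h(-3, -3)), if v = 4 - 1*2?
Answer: 73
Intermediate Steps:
v = 2 (v = 4 - 2 = 2)
h(D, w) = 2
73*(3 - h(-3, -3)) = 73*(3 - 1*2) = 73*(3 - 2) = 73*1 = 73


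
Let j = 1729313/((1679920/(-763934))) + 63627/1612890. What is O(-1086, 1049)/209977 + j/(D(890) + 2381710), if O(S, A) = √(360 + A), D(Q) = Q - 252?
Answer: -35512637048577809/107583904153139040 + √1409/209977 ≈ -0.32991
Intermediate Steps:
D(Q) = -252 + Q
j = -35512637048577809/45158769480 (j = 1729313/((1679920*(-1/763934))) + 63627*(1/1612890) = 1729313/(-839960/381967) + 21209/537630 = 1729313*(-381967/839960) + 21209/537630 = -660540498671/839960 + 21209/537630 = -35512637048577809/45158769480 ≈ -7.8640e+5)
O(-1086, 1049)/209977 + j/(D(890) + 2381710) = √(360 + 1049)/209977 - 35512637048577809/(45158769480*((-252 + 890) + 2381710)) = √1409*(1/209977) - 35512637048577809/(45158769480*(638 + 2381710)) = √1409/209977 - 35512637048577809/45158769480/2382348 = √1409/209977 - 35512637048577809/45158769480*1/2382348 = √1409/209977 - 35512637048577809/107583904153139040 = -35512637048577809/107583904153139040 + √1409/209977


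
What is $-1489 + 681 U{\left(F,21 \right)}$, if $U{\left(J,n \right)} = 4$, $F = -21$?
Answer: $1235$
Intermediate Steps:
$-1489 + 681 U{\left(F,21 \right)} = -1489 + 681 \cdot 4 = -1489 + 2724 = 1235$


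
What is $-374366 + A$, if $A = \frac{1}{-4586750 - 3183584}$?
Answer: $- \frac{2908948858245}{7770334} \approx -3.7437 \cdot 10^{5}$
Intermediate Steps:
$A = - \frac{1}{7770334}$ ($A = \frac{1}{-7770334} = - \frac{1}{7770334} \approx -1.2869 \cdot 10^{-7}$)
$-374366 + A = -374366 - \frac{1}{7770334} = - \frac{2908948858245}{7770334}$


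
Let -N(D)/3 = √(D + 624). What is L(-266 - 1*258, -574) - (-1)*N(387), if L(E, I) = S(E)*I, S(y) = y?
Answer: 300776 - 3*√1011 ≈ 3.0068e+5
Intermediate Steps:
N(D) = -3*√(624 + D) (N(D) = -3*√(D + 624) = -3*√(624 + D))
L(E, I) = E*I
L(-266 - 1*258, -574) - (-1)*N(387) = (-266 - 1*258)*(-574) - (-1)*(-3*√(624 + 387)) = (-266 - 258)*(-574) - (-1)*(-3*√1011) = -524*(-574) - 3*√1011 = 300776 - 3*√1011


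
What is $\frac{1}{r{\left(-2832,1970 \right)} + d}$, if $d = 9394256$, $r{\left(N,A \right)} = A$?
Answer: $\frac{1}{9396226} \approx 1.0643 \cdot 10^{-7}$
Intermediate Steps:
$\frac{1}{r{\left(-2832,1970 \right)} + d} = \frac{1}{1970 + 9394256} = \frac{1}{9396226}$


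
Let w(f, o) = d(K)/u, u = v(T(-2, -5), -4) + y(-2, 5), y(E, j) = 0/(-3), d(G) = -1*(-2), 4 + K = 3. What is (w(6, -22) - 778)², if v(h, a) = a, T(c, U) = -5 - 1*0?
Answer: 2424249/4 ≈ 6.0606e+5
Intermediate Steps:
T(c, U) = -5 (T(c, U) = -5 + 0 = -5)
K = -1 (K = -4 + 3 = -1)
d(G) = 2
y(E, j) = 0 (y(E, j) = 0*(-⅓) = 0)
u = -4 (u = -4 + 0 = -4)
w(f, o) = -½ (w(f, o) = 2/(-4) = 2*(-¼) = -½)
(w(6, -22) - 778)² = (-½ - 778)² = (-1557/2)² = 2424249/4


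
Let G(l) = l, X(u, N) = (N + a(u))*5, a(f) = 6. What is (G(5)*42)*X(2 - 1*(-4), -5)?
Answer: 1050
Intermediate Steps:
X(u, N) = 30 + 5*N (X(u, N) = (N + 6)*5 = (6 + N)*5 = 30 + 5*N)
(G(5)*42)*X(2 - 1*(-4), -5) = (5*42)*(30 + 5*(-5)) = 210*(30 - 25) = 210*5 = 1050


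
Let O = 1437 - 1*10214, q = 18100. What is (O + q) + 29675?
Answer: 38998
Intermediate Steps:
O = -8777 (O = 1437 - 10214 = -8777)
(O + q) + 29675 = (-8777 + 18100) + 29675 = 9323 + 29675 = 38998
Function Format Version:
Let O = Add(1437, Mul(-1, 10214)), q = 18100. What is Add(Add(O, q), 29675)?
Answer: 38998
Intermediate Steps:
O = -8777 (O = Add(1437, -10214) = -8777)
Add(Add(O, q), 29675) = Add(Add(-8777, 18100), 29675) = Add(9323, 29675) = 38998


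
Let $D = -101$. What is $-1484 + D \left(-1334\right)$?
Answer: $133250$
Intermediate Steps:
$-1484 + D \left(-1334\right) = -1484 - -134734 = -1484 + 134734 = 133250$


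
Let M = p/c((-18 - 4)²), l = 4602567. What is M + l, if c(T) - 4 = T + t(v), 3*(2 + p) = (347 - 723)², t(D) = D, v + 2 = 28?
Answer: 3548649842/771 ≈ 4.6027e+6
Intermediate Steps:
v = 26 (v = -2 + 28 = 26)
p = 141370/3 (p = -2 + (347 - 723)²/3 = -2 + (⅓)*(-376)² = -2 + (⅓)*141376 = -2 + 141376/3 = 141370/3 ≈ 47123.)
c(T) = 30 + T (c(T) = 4 + (T + 26) = 4 + (26 + T) = 30 + T)
M = 70685/771 (M = 141370/(3*(30 + (-18 - 4)²)) = 141370/(3*(30 + (-22)²)) = 141370/(3*(30 + 484)) = (141370/3)/514 = (141370/3)*(1/514) = 70685/771 ≈ 91.680)
M + l = 70685/771 + 4602567 = 3548649842/771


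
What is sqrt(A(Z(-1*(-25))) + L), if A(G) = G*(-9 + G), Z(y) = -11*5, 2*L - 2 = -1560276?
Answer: I*sqrt(776617) ≈ 881.26*I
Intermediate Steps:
L = -780137 (L = 1 + (1/2)*(-1560276) = 1 - 780138 = -780137)
Z(y) = -55
sqrt(A(Z(-1*(-25))) + L) = sqrt(-55*(-9 - 55) - 780137) = sqrt(-55*(-64) - 780137) = sqrt(3520 - 780137) = sqrt(-776617) = I*sqrt(776617)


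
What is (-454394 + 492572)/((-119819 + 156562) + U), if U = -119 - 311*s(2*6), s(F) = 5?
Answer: 38178/35069 ≈ 1.0887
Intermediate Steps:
U = -1674 (U = -119 - 311*5 = -119 - 1555 = -1674)
(-454394 + 492572)/((-119819 + 156562) + U) = (-454394 + 492572)/((-119819 + 156562) - 1674) = 38178/(36743 - 1674) = 38178/35069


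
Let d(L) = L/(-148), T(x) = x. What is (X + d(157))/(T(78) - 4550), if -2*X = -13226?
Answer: -978567/661856 ≈ -1.4785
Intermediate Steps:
X = 6613 (X = -1/2*(-13226) = 6613)
d(L) = -L/148 (d(L) = L*(-1/148) = -L/148)
(X + d(157))/(T(78) - 4550) = (6613 - 1/148*157)/(78 - 4550) = (6613 - 157/148)/(-4472) = (978567/148)*(-1/4472) = -978567/661856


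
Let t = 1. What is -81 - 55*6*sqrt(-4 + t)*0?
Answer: -81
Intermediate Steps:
-81 - 55*6*sqrt(-4 + t)*0 = -81 - 55*6*sqrt(-4 + 1)*0 = -81 - 55*6*sqrt(-3)*0 = -81 - 55*6*(I*sqrt(3))*0 = -81 - 55*6*I*sqrt(3)*0 = -81 - 55*0 = -81 + 0 = -81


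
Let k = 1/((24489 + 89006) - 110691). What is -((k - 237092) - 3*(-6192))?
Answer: 612718863/2804 ≈ 2.1852e+5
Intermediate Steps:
k = 1/2804 (k = 1/(113495 - 110691) = 1/2804 ≈ 0.00035663)
-((k - 237092) - 3*(-6192)) = -((1/2804 - 237092) - 3*(-6192)) = -(-664805967/2804 + 18576) = -1*(-612718863/2804) = 612718863/2804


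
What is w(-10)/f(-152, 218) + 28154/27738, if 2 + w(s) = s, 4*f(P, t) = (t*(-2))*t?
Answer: 167332051/164777589 ≈ 1.0155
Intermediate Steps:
f(P, t) = -t²/2 (f(P, t) = ((t*(-2))*t)/4 = ((-2*t)*t)/4 = (-2*t²)/4 = -t²/2)
w(s) = -2 + s
w(-10)/f(-152, 218) + 28154/27738 = (-2 - 10)/((-½*218²)) + 28154/27738 = -12/((-½*47524)) + 28154*(1/27738) = -12/(-23762) + 14077/13869 = -12*(-1/23762) + 14077/13869 = 6/11881 + 14077/13869 = 167332051/164777589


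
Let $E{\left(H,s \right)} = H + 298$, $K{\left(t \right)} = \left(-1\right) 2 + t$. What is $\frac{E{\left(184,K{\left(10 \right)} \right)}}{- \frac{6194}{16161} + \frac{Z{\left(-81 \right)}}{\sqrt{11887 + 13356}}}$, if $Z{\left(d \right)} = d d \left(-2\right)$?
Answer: $\frac{304486081708371}{11242610980709654} - \frac{412974789863121 \sqrt{25243}}{11242610980709654} \approx -5.8091$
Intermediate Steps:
$K{\left(t \right)} = -2 + t$
$Z{\left(d \right)} = - 2 d^{2}$ ($Z{\left(d \right)} = d^{2} \left(-2\right) = - 2 d^{2}$)
$E{\left(H,s \right)} = 298 + H$
$\frac{E{\left(184,K{\left(10 \right)} \right)}}{- \frac{6194}{16161} + \frac{Z{\left(-81 \right)}}{\sqrt{11887 + 13356}}} = \frac{298 + 184}{- \frac{6194}{16161} + \frac{\left(-2\right) \left(-81\right)^{2}}{\sqrt{11887 + 13356}}} = \frac{482}{\left(-6194\right) \frac{1}{16161} + \frac{\left(-2\right) 6561}{\sqrt{25243}}} = \frac{482}{- \frac{6194}{16161} - 13122 \frac{\sqrt{25243}}{25243}} = \frac{482}{- \frac{6194}{16161} - \frac{13122 \sqrt{25243}}{25243}}$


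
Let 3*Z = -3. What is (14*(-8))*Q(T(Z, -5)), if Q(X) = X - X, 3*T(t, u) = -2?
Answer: 0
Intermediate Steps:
Z = -1 (Z = (⅓)*(-3) = -1)
T(t, u) = -⅔ (T(t, u) = (⅓)*(-2) = -⅔)
Q(X) = 0
(14*(-8))*Q(T(Z, -5)) = (14*(-8))*0 = -112*0 = 0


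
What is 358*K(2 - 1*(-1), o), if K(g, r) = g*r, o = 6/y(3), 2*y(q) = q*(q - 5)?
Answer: -2148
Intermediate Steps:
y(q) = q*(-5 + q)/2 (y(q) = (q*(q - 5))/2 = (q*(-5 + q))/2 = q*(-5 + q)/2)
o = -2 (o = 6/(((½)*3*(-5 + 3))) = 6/(((½)*3*(-2))) = 6/(-3) = 6*(-⅓) = -2)
358*K(2 - 1*(-1), o) = 358*((2 - 1*(-1))*(-2)) = 358*((2 + 1)*(-2)) = 358*(3*(-2)) = 358*(-6) = -2148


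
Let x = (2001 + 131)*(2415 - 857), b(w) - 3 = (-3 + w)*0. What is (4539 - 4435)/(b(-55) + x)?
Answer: 104/3321659 ≈ 3.1310e-5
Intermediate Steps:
b(w) = 3 (b(w) = 3 + (-3 + w)*0 = 3 + 0 = 3)
x = 3321656 (x = 2132*1558 = 3321656)
(4539 - 4435)/(b(-55) + x) = (4539 - 4435)/(3 + 3321656) = 104/3321659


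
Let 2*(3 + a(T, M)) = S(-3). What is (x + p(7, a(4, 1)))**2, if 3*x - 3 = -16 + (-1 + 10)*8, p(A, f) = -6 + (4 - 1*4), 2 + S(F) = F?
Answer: 1681/9 ≈ 186.78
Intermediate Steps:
S(F) = -2 + F
a(T, M) = -11/2 (a(T, M) = -3 + (-2 - 3)/2 = -3 + (1/2)*(-5) = -3 - 5/2 = -11/2)
p(A, f) = -6 (p(A, f) = -6 + (4 - 4) = -6 + 0 = -6)
x = 59/3 (x = 1 + (-16 + (-1 + 10)*8)/3 = 1 + (-16 + 9*8)/3 = 1 + (-16 + 72)/3 = 1 + (1/3)*56 = 1 + 56/3 = 59/3 ≈ 19.667)
(x + p(7, a(4, 1)))**2 = (59/3 - 6)**2 = (41/3)**2 = 1681/9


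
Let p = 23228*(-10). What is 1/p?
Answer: -1/232280 ≈ -4.3051e-6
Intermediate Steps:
p = -232280
1/p = 1/(-232280) = -1/232280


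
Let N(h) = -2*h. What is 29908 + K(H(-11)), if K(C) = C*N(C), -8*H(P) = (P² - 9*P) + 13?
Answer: 902767/32 ≈ 28211.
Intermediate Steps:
H(P) = -13/8 - P²/8 + 9*P/8 (H(P) = -((P² - 9*P) + 13)/8 = -(13 + P² - 9*P)/8 = -13/8 - P²/8 + 9*P/8)
K(C) = -2*C² (K(C) = C*(-2*C) = -2*C²)
29908 + K(H(-11)) = 29908 - 2*(-13/8 - ⅛*(-11)² + (9/8)*(-11))² = 29908 - 2*(-13/8 - ⅛*121 - 99/8)² = 29908 - 2*(-13/8 - 121/8 - 99/8)² = 29908 - 2*(-233/8)² = 29908 - 2*54289/64 = 29908 - 54289/32 = 902767/32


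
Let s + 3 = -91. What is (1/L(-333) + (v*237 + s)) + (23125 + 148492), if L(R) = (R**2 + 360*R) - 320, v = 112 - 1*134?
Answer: 1548503098/9311 ≈ 1.6631e+5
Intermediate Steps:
s = -94 (s = -3 - 91 = -94)
v = -22 (v = 112 - 134 = -22)
L(R) = -320 + R**2 + 360*R
(1/L(-333) + (v*237 + s)) + (23125 + 148492) = (1/(-320 + (-333)**2 + 360*(-333)) + (-22*237 - 94)) + (23125 + 148492) = (1/(-320 + 110889 - 119880) + (-5214 - 94)) + 171617 = (1/(-9311) - 5308) + 171617 = (-1/9311 - 5308) + 171617 = -49422789/9311 + 171617 = 1548503098/9311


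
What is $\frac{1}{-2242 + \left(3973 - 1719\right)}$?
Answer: $\frac{1}{12} \approx 0.083333$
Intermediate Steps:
$\frac{1}{-2242 + \left(3973 - 1719\right)} = \frac{1}{-2242 + 2254} = \frac{1}{12}$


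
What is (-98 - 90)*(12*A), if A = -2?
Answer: 4512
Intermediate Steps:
(-98 - 90)*(12*A) = (-98 - 90)*(12*(-2)) = -188*(-24) = 4512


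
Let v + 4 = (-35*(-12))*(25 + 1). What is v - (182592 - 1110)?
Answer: -170566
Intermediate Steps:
v = 10916 (v = -4 + (-35*(-12))*(25 + 1) = -4 + 420*26 = -4 + 10920 = 10916)
v - (182592 - 1110) = 10916 - (182592 - 1110) = 10916 - 1*181482 = 10916 - 181482 = -170566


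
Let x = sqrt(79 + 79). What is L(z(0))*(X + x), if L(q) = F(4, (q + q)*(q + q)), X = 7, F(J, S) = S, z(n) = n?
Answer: 0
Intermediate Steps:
x = sqrt(158) ≈ 12.570
L(q) = 4*q**2 (L(q) = (q + q)*(q + q) = (2*q)*(2*q) = 4*q**2)
L(z(0))*(X + x) = (4*0**2)*(7 + sqrt(158)) = (4*0)*(7 + sqrt(158)) = 0*(7 + sqrt(158)) = 0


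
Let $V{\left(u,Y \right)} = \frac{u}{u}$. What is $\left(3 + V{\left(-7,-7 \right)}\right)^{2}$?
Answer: $16$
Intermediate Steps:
$V{\left(u,Y \right)} = 1$
$\left(3 + V{\left(-7,-7 \right)}\right)^{2} = \left(3 + 1\right)^{2} = 4^{2} = 16$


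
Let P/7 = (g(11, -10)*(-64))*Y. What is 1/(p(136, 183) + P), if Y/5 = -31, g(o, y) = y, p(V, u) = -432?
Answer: -1/694832 ≈ -1.4392e-6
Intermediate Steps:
Y = -155 (Y = 5*(-31) = -155)
P = -694400 (P = 7*(-10*(-64)*(-155)) = 7*(640*(-155)) = 7*(-99200) = -694400)
1/(p(136, 183) + P) = 1/(-432 - 694400) = 1/(-694832) = -1/694832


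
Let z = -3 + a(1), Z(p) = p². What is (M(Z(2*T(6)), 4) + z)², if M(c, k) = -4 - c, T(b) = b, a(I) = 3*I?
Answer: 21904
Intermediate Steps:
z = 0 (z = -3 + 3*1 = -3 + 3 = 0)
(M(Z(2*T(6)), 4) + z)² = ((-4 - (2*6)²) + 0)² = ((-4 - 1*12²) + 0)² = ((-4 - 1*144) + 0)² = ((-4 - 144) + 0)² = (-148 + 0)² = (-148)² = 21904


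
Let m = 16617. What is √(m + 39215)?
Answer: 2*√13958 ≈ 236.29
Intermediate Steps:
√(m + 39215) = √(16617 + 39215) = √55832 = 2*√13958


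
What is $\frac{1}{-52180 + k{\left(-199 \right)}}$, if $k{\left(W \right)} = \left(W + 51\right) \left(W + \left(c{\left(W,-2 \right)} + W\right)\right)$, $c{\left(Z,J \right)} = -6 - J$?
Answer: $\frac{1}{7316} \approx 0.00013669$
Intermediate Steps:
$k{\left(W \right)} = \left(-4 + 2 W\right) \left(51 + W\right)$ ($k{\left(W \right)} = \left(W + 51\right) \left(W + \left(\left(-6 - -2\right) + W\right)\right) = \left(51 + W\right) \left(W + \left(\left(-6 + 2\right) + W\right)\right) = \left(51 + W\right) \left(W + \left(-4 + W\right)\right) = \left(51 + W\right) \left(-4 + 2 W\right) = \left(-4 + 2 W\right) \left(51 + W\right)$)
$\frac{1}{-52180 + k{\left(-199 \right)}} = \frac{1}{-52180 + \left(-204 + 2 \left(-199\right)^{2} + 98 \left(-199\right)\right)} = \frac{1}{-52180 - -59496} = \frac{1}{-52180 + 59496} = \frac{1}{7316}$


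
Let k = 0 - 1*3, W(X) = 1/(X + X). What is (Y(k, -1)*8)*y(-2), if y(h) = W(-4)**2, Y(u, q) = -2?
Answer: -1/4 ≈ -0.25000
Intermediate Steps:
W(X) = 1/(2*X)
k = -3 (k = 0 - 3 = -3)
y(h) = 1/64 (y(h) = ((1/2)/(-4))**2 = ((1/2)*(-1/4))**2 = (-1/8)**2 = 1/64)
(Y(k, -1)*8)*y(-2) = -2*8*(1/64) = -16*1/64 = -1/4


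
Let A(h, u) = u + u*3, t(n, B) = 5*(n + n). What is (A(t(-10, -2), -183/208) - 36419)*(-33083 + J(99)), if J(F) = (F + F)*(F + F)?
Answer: -11592996491/52 ≈ -2.2294e+8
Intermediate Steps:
t(n, B) = 10*n (t(n, B) = 5*(2*n) = 10*n)
J(F) = 4*F**2 (J(F) = (2*F)*(2*F) = 4*F**2)
A(h, u) = 4*u (A(h, u) = u + 3*u = 4*u)
(A(t(-10, -2), -183/208) - 36419)*(-33083 + J(99)) = (4*(-183/208) - 36419)*(-33083 + 4*99**2) = (4*(-183*1/208) - 36419)*(-33083 + 4*9801) = (4*(-183/208) - 36419)*(-33083 + 39204) = (-183/52 - 36419)*6121 = -1893971/52*6121 = -11592996491/52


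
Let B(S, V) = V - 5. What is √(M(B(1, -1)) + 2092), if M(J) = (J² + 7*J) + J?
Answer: 4*√130 ≈ 45.607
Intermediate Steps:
B(S, V) = -5 + V
M(J) = J² + 8*J
√(M(B(1, -1)) + 2092) = √((-5 - 1)*(8 + (-5 - 1)) + 2092) = √(-6*(8 - 6) + 2092) = √(-6*2 + 2092) = √(-12 + 2092) = √2080 = 4*√130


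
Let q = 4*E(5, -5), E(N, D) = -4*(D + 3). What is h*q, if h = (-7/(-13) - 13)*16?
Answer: -82944/13 ≈ -6380.3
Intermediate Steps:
E(N, D) = -12 - 4*D (E(N, D) = -4*(3 + D) = -12 - 4*D)
q = 32 (q = 4*(-12 - 4*(-5)) = 4*(-12 + 20) = 4*8 = 32)
h = -2592/13 (h = (-7*(-1/13) - 13)*16 = (7/13 - 13)*16 = -162/13*16 = -2592/13 ≈ -199.38)
h*q = -2592/13*32 = -82944/13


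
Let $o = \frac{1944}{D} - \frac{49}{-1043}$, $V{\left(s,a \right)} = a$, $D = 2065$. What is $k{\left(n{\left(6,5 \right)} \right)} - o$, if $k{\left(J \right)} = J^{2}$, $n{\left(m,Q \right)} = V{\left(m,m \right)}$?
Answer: $\frac{10772549}{307685} \approx 35.012$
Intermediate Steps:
$n{\left(m,Q \right)} = m$
$o = \frac{304111}{307685}$ ($o = \frac{1944}{2065} - \frac{49}{-1043} = 1944 \cdot \frac{1}{2065} - - \frac{7}{149} = \frac{1944}{2065} + \frac{7}{149} = \frac{304111}{307685} \approx 0.98838$)
$k{\left(n{\left(6,5 \right)} \right)} - o = 6^{2} - \frac{304111}{307685} = 36 - \frac{304111}{307685} = \frac{10772549}{307685}$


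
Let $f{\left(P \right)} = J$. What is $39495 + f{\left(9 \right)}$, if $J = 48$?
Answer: $39543$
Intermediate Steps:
$f{\left(P \right)} = 48$
$39495 + f{\left(9 \right)} = 39495 + 48 = 39543$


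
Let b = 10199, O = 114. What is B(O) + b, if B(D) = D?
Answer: 10313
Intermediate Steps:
B(O) + b = 114 + 10199 = 10313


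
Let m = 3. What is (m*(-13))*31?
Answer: -1209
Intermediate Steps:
(m*(-13))*31 = (3*(-13))*31 = -39*31 = -1209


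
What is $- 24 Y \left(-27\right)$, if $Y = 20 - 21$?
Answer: $-648$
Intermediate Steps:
$Y = -1$ ($Y = 20 - 21 = -1$)
$- 24 Y \left(-27\right) = \left(-24\right) \left(-1\right) \left(-27\right) = 24 \left(-27\right) = -648$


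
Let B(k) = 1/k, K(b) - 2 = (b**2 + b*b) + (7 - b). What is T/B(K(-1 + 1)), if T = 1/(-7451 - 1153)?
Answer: -1/956 ≈ -0.0010460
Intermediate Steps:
K(b) = 9 - b + 2*b**2 (K(b) = 2 + ((b**2 + b*b) + (7 - b)) = 2 + ((b**2 + b**2) + (7 - b)) = 2 + (2*b**2 + (7 - b)) = 2 + (7 - b + 2*b**2) = 9 - b + 2*b**2)
T = -1/8604 (T = 1/(-8604) = -1/8604 ≈ -0.00011622)
T/B(K(-1 + 1)) = -(1/956 - (-1 + 1)/8604 + (-1 + 1)**2/4302) = -1/(8604*(1/(9 - 1*0 + 2*0**2))) = -1/(8604*(1/(9 + 0 + 2*0))) = -1/(8604*(1/(9 + 0 + 0))) = -1/(8604*(1/9)) = -1/(8604*1/9) = -1/8604*9 = -1/956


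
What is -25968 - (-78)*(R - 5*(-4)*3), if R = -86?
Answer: -27996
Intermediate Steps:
-25968 - (-78)*(R - 5*(-4)*3) = -25968 - (-78)*(-86 - 5*(-4)*3) = -25968 - (-78)*(-86 + 20*3) = -25968 - (-78)*(-86 + 60) = -25968 - (-78)*(-26) = -25968 - 1*2028 = -25968 - 2028 = -27996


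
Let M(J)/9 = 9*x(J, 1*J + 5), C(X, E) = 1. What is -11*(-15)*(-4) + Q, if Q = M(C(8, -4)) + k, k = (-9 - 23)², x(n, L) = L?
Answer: 850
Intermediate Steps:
k = 1024 (k = (-32)² = 1024)
M(J) = 405 + 81*J (M(J) = 9*(9*(1*J + 5)) = 9*(9*(J + 5)) = 9*(9*(5 + J)) = 9*(45 + 9*J) = 405 + 81*J)
Q = 1510 (Q = (405 + 81*1) + 1024 = (405 + 81) + 1024 = 486 + 1024 = 1510)
-11*(-15)*(-4) + Q = -11*(-15)*(-4) + 1510 = 165*(-4) + 1510 = -660 + 1510 = 850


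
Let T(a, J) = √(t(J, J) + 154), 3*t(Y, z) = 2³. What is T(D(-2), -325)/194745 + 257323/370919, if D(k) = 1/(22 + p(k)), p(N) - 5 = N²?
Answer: 257323/370919 + √1410/584235 ≈ 0.69381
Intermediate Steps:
t(Y, z) = 8/3 (t(Y, z) = (⅓)*2³ = (⅓)*8 = 8/3)
p(N) = 5 + N²
D(k) = 1/(27 + k²) (D(k) = 1/(22 + (5 + k²)) = 1/(27 + k²))
T(a, J) = √1410/3 (T(a, J) = √(8/3 + 154) = √(470/3) = √1410/3)
T(D(-2), -325)/194745 + 257323/370919 = (√1410/3)/194745 + 257323/370919 = (√1410/3)*(1/194745) + 257323*(1/370919) = √1410/584235 + 257323/370919 = 257323/370919 + √1410/584235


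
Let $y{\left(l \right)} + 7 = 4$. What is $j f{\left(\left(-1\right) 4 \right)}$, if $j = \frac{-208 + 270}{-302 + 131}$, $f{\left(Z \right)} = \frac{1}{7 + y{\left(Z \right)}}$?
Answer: $- \frac{31}{342} \approx -0.090643$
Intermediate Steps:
$y{\left(l \right)} = -3$ ($y{\left(l \right)} = -7 + 4 = -3$)
$f{\left(Z \right)} = \frac{1}{4}$ ($f{\left(Z \right)} = \frac{1}{7 - 3} = \frac{1}{4}$)
$j = - \frac{62}{171}$ ($j = \frac{62}{-171} = 62 \left(- \frac{1}{171}\right) = - \frac{62}{171} \approx -0.36257$)
$j f{\left(\left(-1\right) 4 \right)} = \left(- \frac{62}{171}\right) \frac{1}{4} = - \frac{31}{342}$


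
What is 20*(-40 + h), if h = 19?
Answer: -420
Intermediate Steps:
20*(-40 + h) = 20*(-40 + 19) = 20*(-21) = -420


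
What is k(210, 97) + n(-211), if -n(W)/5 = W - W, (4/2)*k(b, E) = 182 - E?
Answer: 85/2 ≈ 42.500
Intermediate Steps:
k(b, E) = 91 - E/2 (k(b, E) = (182 - E)/2 = 91 - E/2)
n(W) = 0 (n(W) = -5*(W - W) = -5*0 = 0)
k(210, 97) + n(-211) = (91 - ½*97) + 0 = (91 - 97/2) + 0 = 85/2 + 0 = 85/2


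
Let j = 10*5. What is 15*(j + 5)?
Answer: 825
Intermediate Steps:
j = 50
15*(j + 5) = 15*(50 + 5) = 15*55 = 825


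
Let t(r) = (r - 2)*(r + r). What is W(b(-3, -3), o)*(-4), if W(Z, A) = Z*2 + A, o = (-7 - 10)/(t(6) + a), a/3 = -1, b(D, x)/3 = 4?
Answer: -4252/45 ≈ -94.489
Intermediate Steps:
t(r) = 2*r*(-2 + r) (t(r) = (-2 + r)*(2*r) = 2*r*(-2 + r))
b(D, x) = 12 (b(D, x) = 3*4 = 12)
a = -3 (a = 3*(-1) = -3)
o = -17/45 (o = (-7 - 10)/(2*6*(-2 + 6) - 3) = -17/(2*6*4 - 3) = -17/(48 - 3) = -17/45 ≈ -0.37778)
W(Z, A) = A + 2*Z (W(Z, A) = 2*Z + A = A + 2*Z)
W(b(-3, -3), o)*(-4) = (-17/45 + 2*12)*(-4) = (-17/45 + 24)*(-4) = (1063/45)*(-4) = -4252/45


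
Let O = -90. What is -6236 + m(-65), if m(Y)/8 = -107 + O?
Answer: -7812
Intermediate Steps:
m(Y) = -1576 (m(Y) = 8*(-107 - 90) = 8*(-197) = -1576)
-6236 + m(-65) = -6236 - 1576 = -7812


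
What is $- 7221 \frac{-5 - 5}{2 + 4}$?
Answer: $12035$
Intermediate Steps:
$- 7221 \frac{-5 - 5}{2 + 4} = - 7221 \left(- \frac{10}{6}\right) = - 7221 \left(\left(-10\right) \frac{1}{6}\right) = \left(-7221\right) \left(- \frac{5}{3}\right) = 12035$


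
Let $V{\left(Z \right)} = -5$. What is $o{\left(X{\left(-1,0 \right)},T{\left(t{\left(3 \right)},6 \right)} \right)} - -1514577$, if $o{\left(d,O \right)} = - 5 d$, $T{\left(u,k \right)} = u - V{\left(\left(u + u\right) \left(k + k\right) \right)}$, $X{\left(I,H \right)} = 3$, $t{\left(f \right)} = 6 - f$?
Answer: $1514562$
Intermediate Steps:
$T{\left(u,k \right)} = 5 + u$ ($T{\left(u,k \right)} = u - -5 = u + 5 = 5 + u$)
$o{\left(X{\left(-1,0 \right)},T{\left(t{\left(3 \right)},6 \right)} \right)} - -1514577 = \left(-5\right) 3 - -1514577 = -15 + 1514577 = 1514562$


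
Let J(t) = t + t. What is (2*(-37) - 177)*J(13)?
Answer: -6526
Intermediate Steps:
J(t) = 2*t
(2*(-37) - 177)*J(13) = (2*(-37) - 177)*(2*13) = (-74 - 177)*26 = -251*26 = -6526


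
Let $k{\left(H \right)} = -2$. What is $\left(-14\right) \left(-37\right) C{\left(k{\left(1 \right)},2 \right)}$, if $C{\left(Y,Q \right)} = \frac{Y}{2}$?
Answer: $-518$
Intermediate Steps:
$C{\left(Y,Q \right)} = \frac{Y}{2}$ ($C{\left(Y,Q \right)} = Y \frac{1}{2} = \frac{Y}{2}$)
$\left(-14\right) \left(-37\right) C{\left(k{\left(1 \right)},2 \right)} = \left(-14\right) \left(-37\right) \frac{1}{2} \left(-2\right) = 518 \left(-1\right) = -518$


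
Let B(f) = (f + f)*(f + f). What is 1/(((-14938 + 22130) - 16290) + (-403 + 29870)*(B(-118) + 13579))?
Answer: 1/2041317327 ≈ 4.8988e-10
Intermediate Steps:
B(f) = 4*f² (B(f) = (2*f)*(2*f) = 4*f²)
1/(((-14938 + 22130) - 16290) + (-403 + 29870)*(B(-118) + 13579)) = 1/(((-14938 + 22130) - 16290) + (-403 + 29870)*(4*(-118)² + 13579)) = 1/((7192 - 16290) + 29467*(4*13924 + 13579)) = 1/(-9098 + 29467*(55696 + 13579)) = 1/(-9098 + 29467*69275) = 1/(-9098 + 2041326425) = 1/2041317327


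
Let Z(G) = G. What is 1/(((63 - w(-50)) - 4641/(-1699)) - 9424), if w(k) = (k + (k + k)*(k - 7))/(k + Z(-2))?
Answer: -44174/408592473 ≈ -0.00010811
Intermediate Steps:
w(k) = (k + 2*k*(-7 + k))/(-2 + k) (w(k) = (k + (k + k)*(k - 7))/(k - 2) = (k + (2*k)*(-7 + k))/(-2 + k) = (k + 2*k*(-7 + k))/(-2 + k))
1/(((63 - w(-50)) - 4641/(-1699)) - 9424) = 1/(((63 - (-50)*(-13 + 2*(-50))/(-2 - 50)) - 4641/(-1699)) - 9424) = 1/(((63 - (-50)*(-13 - 100)/(-52)) - 4641*(-1)/1699) - 9424) = 1/(((63 - (-50)*(-1)*(-113)/52) - 1*(-4641/1699)) - 9424) = 1/(((63 - 1*(-2825/26)) + 4641/1699) - 9424) = 1/(((63 + 2825/26) + 4641/1699) - 9424) = 1/((4463/26 + 4641/1699) - 9424) = 1/(7703303/44174 - 9424) = 1/(-408592473/44174) = -44174/408592473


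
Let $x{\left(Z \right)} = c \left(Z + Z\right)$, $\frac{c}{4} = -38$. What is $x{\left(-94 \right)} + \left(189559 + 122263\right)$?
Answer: $340398$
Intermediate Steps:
$c = -152$ ($c = 4 \left(-38\right) = -152$)
$x{\left(Z \right)} = - 304 Z$ ($x{\left(Z \right)} = - 152 \left(Z + Z\right) = - 152 \cdot 2 Z = - 304 Z$)
$x{\left(-94 \right)} + \left(189559 + 122263\right) = \left(-304\right) \left(-94\right) + \left(189559 + 122263\right) = 28576 + 311822 = 340398$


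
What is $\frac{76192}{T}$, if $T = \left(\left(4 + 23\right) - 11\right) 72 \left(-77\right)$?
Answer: $- \frac{2381}{2772} \approx -0.85895$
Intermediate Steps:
$T = -88704$ ($T = \left(27 - 11\right) 72 \left(-77\right) = 16 \cdot 72 \left(-77\right) = 1152 \left(-77\right) = -88704$)
$\frac{76192}{T} = \frac{76192}{-88704} = 76192 \left(- \frac{1}{88704}\right) = - \frac{2381}{2772}$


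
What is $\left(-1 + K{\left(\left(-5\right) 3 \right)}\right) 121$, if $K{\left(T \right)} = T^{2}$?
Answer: $27104$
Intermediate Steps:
$\left(-1 + K{\left(\left(-5\right) 3 \right)}\right) 121 = \left(-1 + \left(\left(-5\right) 3\right)^{2}\right) 121 = \left(-1 + \left(-15\right)^{2}\right) 121 = \left(-1 + 225\right) 121 = 224 \cdot 121 = 27104$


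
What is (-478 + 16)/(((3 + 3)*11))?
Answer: -7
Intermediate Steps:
(-478 + 16)/(((3 + 3)*11)) = -462/(6*11) = -462/66 = -462*1/66 = -7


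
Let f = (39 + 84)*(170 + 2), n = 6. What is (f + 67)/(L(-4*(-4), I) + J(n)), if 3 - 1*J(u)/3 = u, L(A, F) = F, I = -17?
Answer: -21223/26 ≈ -816.27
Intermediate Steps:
J(u) = 9 - 3*u
f = 21156 (f = 123*172 = 21156)
(f + 67)/(L(-4*(-4), I) + J(n)) = (21156 + 67)/(-17 + (9 - 3*6)) = 21223/(-17 + (9 - 18)) = 21223/(-17 - 9) = 21223/(-26) = 21223*(-1/26) = -21223/26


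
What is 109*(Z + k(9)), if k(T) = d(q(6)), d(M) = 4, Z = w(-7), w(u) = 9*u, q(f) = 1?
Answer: -6431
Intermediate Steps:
Z = -63 (Z = 9*(-7) = -63)
k(T) = 4
109*(Z + k(9)) = 109*(-63 + 4) = 109*(-59) = -6431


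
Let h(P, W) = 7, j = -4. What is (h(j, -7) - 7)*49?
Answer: 0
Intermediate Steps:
(h(j, -7) - 7)*49 = (7 - 7)*49 = 0*49 = 0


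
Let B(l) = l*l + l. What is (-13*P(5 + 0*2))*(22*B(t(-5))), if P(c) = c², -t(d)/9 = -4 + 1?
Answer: -5405400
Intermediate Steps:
t(d) = 27 (t(d) = -9*(-4 + 1) = -9*(-3) = 27)
B(l) = l + l² (B(l) = l² + l = l + l²)
(-13*P(5 + 0*2))*(22*B(t(-5))) = (-13*(5 + 0*2)²)*(22*(27*(1 + 27))) = (-13*(5 + 0)²)*(22*(27*28)) = (-13*5²)*(22*756) = -13*25*16632 = -325*16632 = -5405400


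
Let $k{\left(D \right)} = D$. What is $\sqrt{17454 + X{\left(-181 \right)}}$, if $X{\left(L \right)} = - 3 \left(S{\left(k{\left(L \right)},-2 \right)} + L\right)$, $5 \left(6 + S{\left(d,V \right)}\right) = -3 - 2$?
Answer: $3 \sqrt{2002} \approx 134.23$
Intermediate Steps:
$S{\left(d,V \right)} = -7$ ($S{\left(d,V \right)} = -6 + \frac{-3 - 2}{5} = -6 + \frac{1}{5} \left(-5\right) = -6 - 1 = -7$)
$X{\left(L \right)} = 21 - 3 L$ ($X{\left(L \right)} = - 3 \left(-7 + L\right) = 21 - 3 L$)
$\sqrt{17454 + X{\left(-181 \right)}} = \sqrt{17454 + \left(21 - -543\right)} = \sqrt{17454 + \left(21 + 543\right)} = \sqrt{17454 + 564} = \sqrt{18018} = 3 \sqrt{2002}$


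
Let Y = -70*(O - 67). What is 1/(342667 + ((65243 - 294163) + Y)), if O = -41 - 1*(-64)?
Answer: 1/116827 ≈ 8.5597e-6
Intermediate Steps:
O = 23 (O = -41 + 64 = 23)
Y = 3080 (Y = -70*(23 - 67) = -70*(-44) = 3080)
1/(342667 + ((65243 - 294163) + Y)) = 1/(342667 + ((65243 - 294163) + 3080)) = 1/(342667 + (-228920 + 3080)) = 1/(342667 - 225840) = 1/116827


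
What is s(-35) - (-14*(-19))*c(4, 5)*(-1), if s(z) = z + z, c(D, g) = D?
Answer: 994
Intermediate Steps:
s(z) = 2*z
s(-35) - (-14*(-19))*c(4, 5)*(-1) = 2*(-35) - (-14*(-19))*4*(-1) = -70 - 266*(-4) = -70 - 1*(-1064) = -70 + 1064 = 994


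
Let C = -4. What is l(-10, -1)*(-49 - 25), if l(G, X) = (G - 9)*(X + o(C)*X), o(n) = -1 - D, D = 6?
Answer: 8436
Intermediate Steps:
o(n) = -7 (o(n) = -1 - 1*6 = -1 - 6 = -7)
l(G, X) = -6*X*(-9 + G) (l(G, X) = (G - 9)*(X - 7*X) = (-9 + G)*(-6*X) = -6*X*(-9 + G))
l(-10, -1)*(-49 - 25) = (6*(-1)*(9 - 1*(-10)))*(-49 - 25) = (6*(-1)*(9 + 10))*(-74) = (6*(-1)*19)*(-74) = -114*(-74) = 8436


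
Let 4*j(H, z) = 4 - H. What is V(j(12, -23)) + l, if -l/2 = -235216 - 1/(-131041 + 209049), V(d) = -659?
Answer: 18323026093/39004 ≈ 4.6977e+5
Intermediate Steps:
j(H, z) = 1 - H/4 (j(H, z) = (4 - H)/4 = 1 - H/4)
l = 18348729729/39004 (l = -2*(-235216 - 1/(-131041 + 209049)) = -2*(-235216 - 1/78008) = -2*(-18348729729/78008) = 18348729729/39004 ≈ 4.7043e+5)
V(j(12, -23)) + l = -659 + 18348729729/39004 = 18323026093/39004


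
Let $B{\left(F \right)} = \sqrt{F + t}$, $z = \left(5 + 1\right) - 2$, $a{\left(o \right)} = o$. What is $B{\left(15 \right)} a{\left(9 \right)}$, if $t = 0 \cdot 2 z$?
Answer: $9 \sqrt{15} \approx 34.857$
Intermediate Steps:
$z = 4$ ($z = 6 - 2 = 4$)
$t = 0$ ($t = 0 \cdot 2 \cdot 4 = 0 \cdot 4 = 0$)
$B{\left(F \right)} = \sqrt{F}$ ($B{\left(F \right)} = \sqrt{F + 0} = \sqrt{F}$)
$B{\left(15 \right)} a{\left(9 \right)} = \sqrt{15} \cdot 9 = 9 \sqrt{15}$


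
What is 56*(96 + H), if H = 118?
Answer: 11984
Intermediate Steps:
56*(96 + H) = 56*(96 + 118) = 56*214 = 11984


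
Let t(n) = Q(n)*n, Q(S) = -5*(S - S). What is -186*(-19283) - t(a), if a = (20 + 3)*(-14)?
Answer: 3586638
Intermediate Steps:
Q(S) = 0 (Q(S) = -5*0 = 0)
a = -322 (a = 23*(-14) = -322)
t(n) = 0 (t(n) = 0*n = 0)
-186*(-19283) - t(a) = -186*(-19283) - 1*0 = 3586638 + 0 = 3586638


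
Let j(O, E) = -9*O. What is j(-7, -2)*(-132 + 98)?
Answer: -2142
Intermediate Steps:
j(-7, -2)*(-132 + 98) = (-9*(-7))*(-132 + 98) = 63*(-34) = -2142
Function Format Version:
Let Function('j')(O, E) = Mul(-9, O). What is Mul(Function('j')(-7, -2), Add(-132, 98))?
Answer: -2142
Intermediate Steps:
Mul(Function('j')(-7, -2), Add(-132, 98)) = Mul(Mul(-9, -7), Add(-132, 98)) = Mul(63, -34) = -2142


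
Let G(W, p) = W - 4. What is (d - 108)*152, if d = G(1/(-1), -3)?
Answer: -17176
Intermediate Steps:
G(W, p) = -4 + W
d = -5 (d = -4 + 1/(-1) = -4 - 1 = -5)
(d - 108)*152 = (-5 - 108)*152 = -113*152 = -17176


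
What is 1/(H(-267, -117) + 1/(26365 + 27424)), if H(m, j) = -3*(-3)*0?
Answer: 53789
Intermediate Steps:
H(m, j) = 0 (H(m, j) = 9*0 = 0)
1/(H(-267, -117) + 1/(26365 + 27424)) = 1/(0 + 1/(26365 + 27424)) = 1/(0 + 1/53789) = 1/(1/53789) = 53789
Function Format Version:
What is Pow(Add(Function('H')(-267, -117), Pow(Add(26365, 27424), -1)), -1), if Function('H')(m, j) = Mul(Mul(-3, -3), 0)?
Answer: 53789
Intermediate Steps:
Function('H')(m, j) = 0 (Function('H')(m, j) = Mul(9, 0) = 0)
Pow(Add(Function('H')(-267, -117), Pow(Add(26365, 27424), -1)), -1) = Pow(Add(0, Pow(Add(26365, 27424), -1)), -1) = Pow(Add(0, Pow(53789, -1)), -1) = Pow(Add(0, Rational(1, 53789)), -1) = Pow(Rational(1, 53789), -1) = 53789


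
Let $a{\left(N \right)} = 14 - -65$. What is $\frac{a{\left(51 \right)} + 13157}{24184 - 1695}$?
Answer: $\frac{13236}{22489} \approx 0.58855$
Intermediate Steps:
$a{\left(N \right)} = 79$ ($a{\left(N \right)} = 14 + 65 = 79$)
$\frac{a{\left(51 \right)} + 13157}{24184 - 1695} = \frac{79 + 13157}{24184 - 1695} = \frac{13236}{22489}$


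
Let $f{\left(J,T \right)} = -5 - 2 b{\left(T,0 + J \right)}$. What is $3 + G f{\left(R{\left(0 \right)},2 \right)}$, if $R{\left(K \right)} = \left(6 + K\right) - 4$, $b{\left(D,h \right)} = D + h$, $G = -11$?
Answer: $146$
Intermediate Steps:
$R{\left(K \right)} = 2 + K$
$f{\left(J,T \right)} = -5 - 2 J - 2 T$ ($f{\left(J,T \right)} = -5 - 2 \left(T + \left(0 + J\right)\right) = -5 - 2 \left(T + J\right) = -5 - 2 \left(J + T\right) = -5 - \left(2 J + 2 T\right) = -5 - 2 J - 2 T$)
$3 + G f{\left(R{\left(0 \right)},2 \right)} = 3 - 11 \left(-5 - 2 \left(2 + 0\right) - 4\right) = 3 - 11 \left(-5 - 4 - 4\right) = 3 - -143 = 3 + 143 = 146$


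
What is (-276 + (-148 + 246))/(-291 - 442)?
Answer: 178/733 ≈ 0.24284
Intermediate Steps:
(-276 + (-148 + 246))/(-291 - 442) = (-276 + 98)/(-733) = -178*(-1/733) = 178/733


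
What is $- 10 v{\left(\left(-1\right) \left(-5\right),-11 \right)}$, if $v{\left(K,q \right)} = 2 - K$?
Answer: $30$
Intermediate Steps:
$- 10 v{\left(\left(-1\right) \left(-5\right),-11 \right)} = - 10 \left(2 - \left(-1\right) \left(-5\right)\right) = - 10 \left(2 - 5\right) = \left(-10\right) \left(-3\right) = 30$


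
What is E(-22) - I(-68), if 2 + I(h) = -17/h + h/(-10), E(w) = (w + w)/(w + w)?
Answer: -81/20 ≈ -4.0500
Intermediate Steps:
E(w) = 1 (E(w) = (2*w)/((2*w)) = (2*w)*(1/(2*w)) = 1)
I(h) = -2 - 17/h - h/10 (I(h) = -2 + (-17/h + h/(-10)) = -2 + (-17/h + h*(-⅒)) = -2 + (-17/h - h/10) = -2 - 17/h - h/10)
E(-22) - I(-68) = 1 - (-2 - 17/(-68) - ⅒*(-68)) = 1 - (-2 - 17*(-1/68) + 34/5) = 1 - (-2 + ¼ + 34/5) = 1 - 1*101/20 = 1 - 101/20 = -81/20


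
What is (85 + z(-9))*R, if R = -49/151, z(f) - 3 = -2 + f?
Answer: -3773/151 ≈ -24.987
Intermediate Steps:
z(f) = 1 + f (z(f) = 3 + (-2 + f) = 1 + f)
R = -49/151 (R = -49*1/151 = -49/151 ≈ -0.32450)
(85 + z(-9))*R = (85 + (1 - 9))*(-49/151) = (85 - 8)*(-49/151) = 77*(-49/151) = -3773/151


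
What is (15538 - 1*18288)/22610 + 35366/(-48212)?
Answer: -2741789/3206098 ≈ -0.85518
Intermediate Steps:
(15538 - 1*18288)/22610 + 35366/(-48212) = (15538 - 18288)*(1/22610) + 35366*(-1/48212) = -2750*1/22610 - 17683/24106 = -275/2261 - 17683/24106 = -2741789/3206098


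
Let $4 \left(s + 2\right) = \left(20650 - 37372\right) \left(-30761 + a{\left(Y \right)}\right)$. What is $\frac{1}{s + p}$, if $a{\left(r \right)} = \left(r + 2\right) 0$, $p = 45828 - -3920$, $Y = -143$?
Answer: $\frac{2}{257292213} \approx 7.7733 \cdot 10^{-9}$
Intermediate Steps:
$p = 49748$ ($p = 45828 + 3920 = 49748$)
$a{\left(r \right)} = 0$ ($a{\left(r \right)} = \left(2 + r\right) 0 = 0$)
$s = \frac{257192717}{2}$ ($s = -2 + \frac{\left(20650 - 37372\right) \left(-30761 + 0\right)}{4} = -2 + \frac{\left(-16722\right) \left(-30761\right)}{4} = -2 + \frac{1}{4} \cdot 514385442 = -2 + \frac{257192721}{2} = \frac{257192717}{2} \approx 1.286 \cdot 10^{8}$)
$\frac{1}{s + p} = \frac{1}{\frac{257192717}{2} + 49748} = \frac{1}{\frac{257292213}{2}} = \frac{2}{257292213}$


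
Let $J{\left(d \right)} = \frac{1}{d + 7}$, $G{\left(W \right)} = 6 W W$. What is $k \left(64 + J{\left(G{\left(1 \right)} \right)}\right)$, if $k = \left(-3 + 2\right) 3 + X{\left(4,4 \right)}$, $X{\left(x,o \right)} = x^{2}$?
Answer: $833$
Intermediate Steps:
$G{\left(W \right)} = 6 W^{2}$
$J{\left(d \right)} = \frac{1}{7 + d}$
$k = 13$ ($k = \left(-3 + 2\right) 3 + 4^{2} = \left(-1\right) 3 + 16 = -3 + 16 = 13$)
$k \left(64 + J{\left(G{\left(1 \right)} \right)}\right) = 13 \left(64 + \frac{1}{7 + 6 \cdot 1^{2}}\right) = 13 \left(64 + \frac{1}{7 + 6 \cdot 1}\right) = 13 \left(64 + \frac{1}{7 + 6}\right) = 13 \left(64 + \frac{1}{13}\right) = 13 \cdot \frac{833}{13} = 833$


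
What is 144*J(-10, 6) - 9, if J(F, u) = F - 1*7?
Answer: -2457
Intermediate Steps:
J(F, u) = -7 + F (J(F, u) = F - 7 = -7 + F)
144*J(-10, 6) - 9 = 144*(-7 - 10) - 9 = 144*(-17) - 9 = -2448 - 9 = -2457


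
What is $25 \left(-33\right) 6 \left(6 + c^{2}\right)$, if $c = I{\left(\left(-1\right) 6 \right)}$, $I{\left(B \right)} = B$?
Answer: $-207900$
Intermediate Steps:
$c = -6$ ($c = \left(-1\right) 6 = -6$)
$25 \left(-33\right) 6 \left(6 + c^{2}\right) = 25 \left(-33\right) 6 \left(6 + \left(-6\right)^{2}\right) = - 825 \cdot 6 \left(6 + 36\right) = - 825 \cdot 6 \cdot 42 = \left(-825\right) 252 = -207900$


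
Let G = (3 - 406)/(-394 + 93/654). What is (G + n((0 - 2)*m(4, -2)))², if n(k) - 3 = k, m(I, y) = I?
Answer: 116588785401/7372111321 ≈ 15.815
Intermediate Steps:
n(k) = 3 + k
G = 87854/85861 (G = -403/(-394 + 93*(1/654)) = -403/(-394 + 31/218) = -403/(-85861/218) = -403*(-218/85861) = 87854/85861 ≈ 1.0232)
(G + n((0 - 2)*m(4, -2)))² = (87854/85861 + (3 + (0 - 2)*4))² = (87854/85861 + (3 - 2*4))² = (87854/85861 + (3 - 8))² = (87854/85861 - 5)² = (-341451/85861)² = 116588785401/7372111321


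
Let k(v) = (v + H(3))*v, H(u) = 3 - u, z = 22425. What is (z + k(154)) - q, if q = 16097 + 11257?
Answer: 18787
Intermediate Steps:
q = 27354
k(v) = v² (k(v) = (v + (3 - 1*3))*v = (v + (3 - 3))*v = (v + 0)*v = v*v = v²)
(z + k(154)) - q = (22425 + 154²) - 1*27354 = (22425 + 23716) - 27354 = 46141 - 27354 = 18787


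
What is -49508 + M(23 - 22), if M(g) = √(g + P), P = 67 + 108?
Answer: -49508 + 4*√11 ≈ -49495.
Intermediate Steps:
P = 175
M(g) = √(175 + g) (M(g) = √(g + 175) = √(175 + g))
-49508 + M(23 - 22) = -49508 + √(175 + (23 - 22)) = -49508 + √(175 + 1) = -49508 + √176 = -49508 + 4*√11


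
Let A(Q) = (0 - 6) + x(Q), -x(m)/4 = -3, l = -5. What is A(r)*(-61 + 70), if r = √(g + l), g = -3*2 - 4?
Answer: 54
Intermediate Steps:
g = -10 (g = -6 - 4 = -10)
r = I*√15 (r = √(-10 - 5) = √(-15) = I*√15 ≈ 3.873*I)
x(m) = 12 (x(m) = -4*(-3) = 12)
A(Q) = 6 (A(Q) = (0 - 6) + 12 = -6 + 12 = 6)
A(r)*(-61 + 70) = 6*(-61 + 70) = 6*9 = 54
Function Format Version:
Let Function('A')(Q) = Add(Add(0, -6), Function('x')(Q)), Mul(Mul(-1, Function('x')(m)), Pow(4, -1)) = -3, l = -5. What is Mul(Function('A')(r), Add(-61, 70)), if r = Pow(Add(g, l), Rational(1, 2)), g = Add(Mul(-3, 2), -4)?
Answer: 54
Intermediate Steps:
g = -10 (g = Add(-6, -4) = -10)
r = Mul(I, Pow(15, Rational(1, 2))) (r = Pow(Add(-10, -5), Rational(1, 2)) = Pow(-15, Rational(1, 2)) = Mul(I, Pow(15, Rational(1, 2))) ≈ Mul(3.8730, I))
Function('x')(m) = 12 (Function('x')(m) = Mul(-4, -3) = 12)
Function('A')(Q) = 6 (Function('A')(Q) = Add(Add(0, -6), 12) = Add(-6, 12) = 6)
Mul(Function('A')(r), Add(-61, 70)) = Mul(6, Add(-61, 70)) = Mul(6, 9) = 54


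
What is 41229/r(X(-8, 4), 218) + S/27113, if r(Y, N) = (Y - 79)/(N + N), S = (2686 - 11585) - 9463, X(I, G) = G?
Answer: -162460145174/677825 ≈ -2.3968e+5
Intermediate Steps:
S = -18362 (S = -8899 - 9463 = -18362)
r(Y, N) = (-79 + Y)/(2*N) (r(Y, N) = (-79 + Y)/((2*N)) = (-79 + Y)*(1/(2*N)) = (-79 + Y)/(2*N))
41229/r(X(-8, 4), 218) + S/27113 = 41229/(((1/2)*(-79 + 4)/218)) - 18362/27113 = 41229/(((1/2)*(1/218)*(-75))) - 18362*1/27113 = 41229/(-75/436) - 18362/27113 = 41229*(-436/75) - 18362/27113 = -5991948/25 - 18362/27113 = -162460145174/677825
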